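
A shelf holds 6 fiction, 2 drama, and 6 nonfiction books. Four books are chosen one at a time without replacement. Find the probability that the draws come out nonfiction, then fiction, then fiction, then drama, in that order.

15/1001

Each draw changes the counts, so multiply the conditional probabilities along the sequence:
P = 6/14 × 6/13 × 5/12 × 2/11 = 360/24024 = 15/1001.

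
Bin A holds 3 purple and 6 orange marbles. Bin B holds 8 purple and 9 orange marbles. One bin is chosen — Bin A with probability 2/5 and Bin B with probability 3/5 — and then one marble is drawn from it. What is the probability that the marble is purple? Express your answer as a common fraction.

From Bin A: P(purple) = 3/9.
From Bin B: P(purple) = 8/17.
Total probability = (2/5)(3/9) + (3/5)(8/17) = 106/255.

106/255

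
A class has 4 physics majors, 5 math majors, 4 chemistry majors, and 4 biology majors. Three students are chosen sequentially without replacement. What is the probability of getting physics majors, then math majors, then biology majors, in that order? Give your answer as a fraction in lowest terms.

Each draw changes the counts, so multiply the conditional probabilities along the sequence:
P = 4/17 × 5/16 × 4/15 = 80/4080 = 1/51.

1/51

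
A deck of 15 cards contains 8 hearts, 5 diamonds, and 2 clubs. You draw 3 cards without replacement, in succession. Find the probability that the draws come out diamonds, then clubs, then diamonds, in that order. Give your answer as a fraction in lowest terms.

Multiply the probability of each draw given the previous ones:
P = 5/15 × 2/14 × 4/13 = 40/2730 = 4/273.

4/273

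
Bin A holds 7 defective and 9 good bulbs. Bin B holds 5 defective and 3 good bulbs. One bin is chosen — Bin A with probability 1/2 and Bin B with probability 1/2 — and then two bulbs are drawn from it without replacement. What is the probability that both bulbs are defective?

149/560

From Bin A: P(both defective) = (7/16)(6/15) = 7/40.
From Bin B: P(both defective) = (5/8)(4/7) = 5/14.
Total probability = (1/2)(7/40) + (1/2)(5/14) = 149/560.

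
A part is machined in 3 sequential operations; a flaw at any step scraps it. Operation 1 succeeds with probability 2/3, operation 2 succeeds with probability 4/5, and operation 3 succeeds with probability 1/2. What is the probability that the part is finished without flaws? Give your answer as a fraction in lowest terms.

The events are sequential, so multiply the conditional probabilities:
P = 2/3 × 4/5 × 1/2 = 8/30 = 4/15.

4/15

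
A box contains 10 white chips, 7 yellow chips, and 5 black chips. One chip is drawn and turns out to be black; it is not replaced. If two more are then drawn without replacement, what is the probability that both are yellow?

1/10

After the first draw, 7 of the remaining 21 chips are yellow.
P = 7/21 × 6/20 = 42/420 = 1/10.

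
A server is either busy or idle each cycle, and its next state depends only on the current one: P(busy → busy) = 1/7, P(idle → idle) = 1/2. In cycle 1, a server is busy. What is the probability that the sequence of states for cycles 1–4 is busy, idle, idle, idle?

Cycle 1 is given. For each transition, use the conditional probability from the current state:
P(idle | busy) = 6/7; P(idle | idle) = 1/2; P(idle | idle) = 1/2.
P = 6/7 × 1/2 × 1/2 = 6/28 = 3/14.

3/14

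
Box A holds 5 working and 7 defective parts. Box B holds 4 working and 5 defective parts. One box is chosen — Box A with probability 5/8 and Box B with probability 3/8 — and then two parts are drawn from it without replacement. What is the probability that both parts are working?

From Box A: P(both working) = (5/12)(4/11) = 5/33.
From Box B: P(both working) = (4/9)(3/8) = 1/6.
Total probability = (5/8)(5/33) + (3/8)(1/6) = 83/528.

83/528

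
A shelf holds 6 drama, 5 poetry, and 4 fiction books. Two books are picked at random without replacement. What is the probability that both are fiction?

2/35

P(every draw is fiction) = 4/15 × 3/14 = 12/210 = 2/35.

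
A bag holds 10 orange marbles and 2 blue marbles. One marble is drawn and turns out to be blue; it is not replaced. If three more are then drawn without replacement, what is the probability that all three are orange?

8/11

With the first marble removed, 10 orange remain out of 11.
P = 10/11 × 9/10 × 8/9 = 720/990 = 8/11.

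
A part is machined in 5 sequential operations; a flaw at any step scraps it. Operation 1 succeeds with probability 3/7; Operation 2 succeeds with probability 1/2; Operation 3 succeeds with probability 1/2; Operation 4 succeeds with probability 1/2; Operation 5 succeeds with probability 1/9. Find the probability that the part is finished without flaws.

1/168

Multiplying along the chain,
P = 3/7 × 1/2 × 1/2 × 1/2 × 1/9 = 3/504 = 1/168.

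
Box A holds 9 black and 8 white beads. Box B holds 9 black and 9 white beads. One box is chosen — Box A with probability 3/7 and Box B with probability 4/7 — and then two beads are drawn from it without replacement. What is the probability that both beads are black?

59/238

From Box A: P(both black) = (9/17)(8/16) = 9/34.
From Box B: P(both black) = (9/18)(8/17) = 4/17.
Total probability = (3/7)(9/34) + (4/7)(4/17) = 59/238.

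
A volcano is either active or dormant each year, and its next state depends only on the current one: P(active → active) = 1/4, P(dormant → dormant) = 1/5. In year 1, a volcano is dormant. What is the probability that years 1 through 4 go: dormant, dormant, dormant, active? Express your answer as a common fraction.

4/125

Year 1 is given. For each transition, use the conditional probability from the current state:
P(dormant | dormant) = 1/5; P(dormant | dormant) = 1/5; P(active | dormant) = 4/5.
P = 1/5 × 1/5 × 4/5 = 4/125.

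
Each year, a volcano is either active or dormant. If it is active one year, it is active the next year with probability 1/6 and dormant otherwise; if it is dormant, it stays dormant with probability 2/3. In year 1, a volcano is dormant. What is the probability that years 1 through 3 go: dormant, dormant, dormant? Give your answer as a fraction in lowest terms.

4/9

Year 1 is given. For each transition, use the conditional probability from the current state:
P(dormant | dormant) = 2/3; P(dormant | dormant) = 2/3.
P = 2/3 × 2/3 = 4/9.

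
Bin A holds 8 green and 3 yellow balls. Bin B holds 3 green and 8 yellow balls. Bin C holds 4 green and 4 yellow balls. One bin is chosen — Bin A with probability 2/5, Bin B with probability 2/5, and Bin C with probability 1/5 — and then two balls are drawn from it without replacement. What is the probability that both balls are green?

1033/3850

From Bin A: P(both green) = (8/11)(7/10) = 28/55.
From Bin B: P(both green) = (3/11)(2/10) = 3/55.
From Bin C: P(both green) = (4/8)(3/7) = 3/14.
Total probability = (2/5)(28/55) + (2/5)(3/55) + (1/5)(3/14) = 1033/3850.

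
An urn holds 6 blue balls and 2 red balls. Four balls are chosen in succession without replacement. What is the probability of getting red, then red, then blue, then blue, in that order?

1/28

Chain rule:
P = 2/8 × 1/7 × 6/6 × 5/5 = 60/1680 = 1/28.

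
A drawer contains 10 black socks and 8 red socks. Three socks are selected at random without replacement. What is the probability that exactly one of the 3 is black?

35/102

One ordering (black drawn first) has probability 10/18 × 8/17 × 7/16 = 560/4896 = 35/306.
There are C(3,1) = 3 such orderings, each equally likely, so P = 3 × 35/306 = 35/102.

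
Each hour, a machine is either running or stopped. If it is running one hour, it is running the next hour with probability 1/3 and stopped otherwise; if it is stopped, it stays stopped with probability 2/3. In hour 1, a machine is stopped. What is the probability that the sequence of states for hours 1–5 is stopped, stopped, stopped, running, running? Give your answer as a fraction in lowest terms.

Hour 1 is given. For each transition, use the conditional probability from the current state:
P(stopped | stopped) = 2/3; P(stopped | stopped) = 2/3; P(running | stopped) = 1/3; P(running | running) = 1/3.
P = 2/3 × 2/3 × 1/3 × 1/3 = 4/81.

4/81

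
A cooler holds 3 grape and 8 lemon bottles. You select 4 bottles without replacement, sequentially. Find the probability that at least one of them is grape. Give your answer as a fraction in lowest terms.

P(no grape) = 8/11 × 7/10 × 6/9 × 5/8 = 1680/7920 = 7/33.
P(at least one) = 1 − 7/33 = 26/33.

26/33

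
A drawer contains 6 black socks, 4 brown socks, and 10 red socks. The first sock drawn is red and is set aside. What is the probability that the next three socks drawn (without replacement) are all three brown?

With the first sock removed, 4 brown remain out of 19.
P = 4/19 × 3/18 × 2/17 = 24/5814 = 4/969.

4/969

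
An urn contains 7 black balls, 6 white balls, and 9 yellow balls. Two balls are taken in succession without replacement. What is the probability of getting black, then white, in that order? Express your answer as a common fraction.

1/11

Multiply the probability of each draw given the previous ones:
P = 7/22 × 6/21 = 42/462 = 1/11.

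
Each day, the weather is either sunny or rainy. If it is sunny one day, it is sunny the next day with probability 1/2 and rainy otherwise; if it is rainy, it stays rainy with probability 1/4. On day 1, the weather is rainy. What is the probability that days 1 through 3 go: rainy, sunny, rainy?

Day 1 is given. For each transition, use the conditional probability from the current state:
P(sunny | rainy) = 3/4; P(rainy | sunny) = 1/2.
P = 3/4 × 1/2 = 3/8.

3/8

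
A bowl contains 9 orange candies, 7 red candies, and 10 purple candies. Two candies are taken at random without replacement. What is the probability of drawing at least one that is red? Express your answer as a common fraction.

154/325

P(no red) = 19/26 × 18/25 = 342/650 = 171/325.
P(at least one) = 1 − 171/325 = 154/325.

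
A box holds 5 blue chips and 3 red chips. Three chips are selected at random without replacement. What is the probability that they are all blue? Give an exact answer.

P = 5/8 × 4/7 × 3/6 = 60/336 = 5/28.

5/28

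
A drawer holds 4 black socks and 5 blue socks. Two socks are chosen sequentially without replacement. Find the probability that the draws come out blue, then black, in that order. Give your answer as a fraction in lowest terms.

5/18

Each draw changes the counts, so multiply the conditional probabilities along the sequence:
P = 5/9 × 4/8 = 20/72 = 5/18.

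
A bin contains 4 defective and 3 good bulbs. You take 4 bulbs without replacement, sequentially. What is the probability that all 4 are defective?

1/35

P(every draw is defective) = 4/7 × 3/6 × 2/5 × 1/4 = 24/840 = 1/35.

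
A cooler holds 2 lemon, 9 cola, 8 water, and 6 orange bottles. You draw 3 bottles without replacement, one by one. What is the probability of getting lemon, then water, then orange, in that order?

Chain rule:
P = 2/25 × 8/24 × 6/23 = 96/13800 = 4/575.

4/575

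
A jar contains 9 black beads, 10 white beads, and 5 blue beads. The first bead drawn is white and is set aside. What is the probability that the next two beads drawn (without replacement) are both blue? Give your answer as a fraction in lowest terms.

With the first bead removed, 5 blue remain out of 23.
P = 5/23 × 4/22 = 20/506 = 10/253.

10/253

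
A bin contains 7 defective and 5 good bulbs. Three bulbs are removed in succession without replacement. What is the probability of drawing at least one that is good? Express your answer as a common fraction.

P(no good) = 7/12 × 6/11 × 5/10 = 210/1320 = 7/44.
P(at least one) = 1 − 7/44 = 37/44.

37/44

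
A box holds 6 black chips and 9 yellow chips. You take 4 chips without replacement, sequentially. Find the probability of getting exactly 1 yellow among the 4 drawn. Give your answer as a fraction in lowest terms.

12/91

One ordering (yellow drawn first) has probability 9/15 × 6/14 × 5/13 × 4/12 = 1080/32760 = 3/91.
There are C(4,1) = 4 such orderings, each equally likely, so P = 4 × 3/91 = 12/91.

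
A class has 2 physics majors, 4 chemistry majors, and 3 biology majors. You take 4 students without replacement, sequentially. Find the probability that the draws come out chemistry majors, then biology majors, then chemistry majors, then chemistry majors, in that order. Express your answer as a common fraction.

Each draw changes the counts, so multiply the conditional probabilities along the sequence:
P = 4/9 × 3/8 × 3/7 × 2/6 = 72/3024 = 1/42.

1/42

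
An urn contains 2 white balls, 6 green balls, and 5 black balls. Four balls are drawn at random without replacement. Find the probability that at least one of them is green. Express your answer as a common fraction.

136/143

P(no green) = 7/13 × 6/12 × 5/11 × 4/10 = 840/17160 = 7/143.
P(at least one) = 1 − 7/143 = 136/143.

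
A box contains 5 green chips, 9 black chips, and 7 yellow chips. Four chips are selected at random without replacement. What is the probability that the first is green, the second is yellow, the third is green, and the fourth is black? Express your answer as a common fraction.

Each draw changes the counts, so multiply the conditional probabilities along the sequence:
P = 5/21 × 7/20 × 4/19 × 9/18 = 1260/143640 = 1/114.

1/114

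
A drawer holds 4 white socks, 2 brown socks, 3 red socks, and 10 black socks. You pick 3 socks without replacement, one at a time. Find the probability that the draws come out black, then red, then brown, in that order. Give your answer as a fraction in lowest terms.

Chain rule:
P = 10/19 × 3/18 × 2/17 = 60/5814 = 10/969.

10/969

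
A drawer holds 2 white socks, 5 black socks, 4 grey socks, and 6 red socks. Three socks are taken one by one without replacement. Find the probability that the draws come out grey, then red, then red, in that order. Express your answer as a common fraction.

1/34

Multiply the probability of each draw given the previous ones:
P = 4/17 × 6/16 × 5/15 = 120/4080 = 1/34.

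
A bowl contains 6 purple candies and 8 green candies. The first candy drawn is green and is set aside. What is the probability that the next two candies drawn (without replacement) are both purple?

After the first draw, 6 of the remaining 13 candies are purple.
P = 6/13 × 5/12 = 30/156 = 5/26.

5/26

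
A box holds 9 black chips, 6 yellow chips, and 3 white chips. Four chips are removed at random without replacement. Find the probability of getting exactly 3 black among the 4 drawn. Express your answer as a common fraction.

One ordering (black drawn first) has probability 9/18 × 8/17 × 7/16 × 9/15 = 4536/73440 = 21/340.
There are C(4,3) = 4 such orderings, each equally likely, so P = 4 × 21/340 = 21/85.

21/85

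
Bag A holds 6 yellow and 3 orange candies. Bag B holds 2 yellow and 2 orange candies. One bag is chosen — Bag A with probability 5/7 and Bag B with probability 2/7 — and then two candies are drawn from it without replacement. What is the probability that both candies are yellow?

29/84

From Bag A: P(both yellow) = (6/9)(5/8) = 5/12.
From Bag B: P(both yellow) = (2/4)(1/3) = 1/6.
Total probability = (5/7)(5/12) + (2/7)(1/6) = 29/84.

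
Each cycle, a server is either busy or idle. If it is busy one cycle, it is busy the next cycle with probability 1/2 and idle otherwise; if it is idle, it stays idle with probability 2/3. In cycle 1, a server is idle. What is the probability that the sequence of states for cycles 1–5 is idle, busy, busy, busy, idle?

Cycle 1 is given. For each transition, use the conditional probability from the current state:
P(busy | idle) = 1/3; P(busy | busy) = 1/2; P(busy | busy) = 1/2; P(idle | busy) = 1/2.
P = 1/3 × 1/2 × 1/2 × 1/2 = 1/24.

1/24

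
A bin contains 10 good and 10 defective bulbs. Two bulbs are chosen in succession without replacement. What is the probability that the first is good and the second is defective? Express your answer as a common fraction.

5/19

Chain rule:
P = 10/20 × 10/19 = 100/380 = 5/19.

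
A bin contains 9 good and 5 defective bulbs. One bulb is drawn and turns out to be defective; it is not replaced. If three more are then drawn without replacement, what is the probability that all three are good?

After the first draw, 9 of the remaining 13 bulbs are good.
P = 9/13 × 8/12 × 7/11 = 504/1716 = 42/143.

42/143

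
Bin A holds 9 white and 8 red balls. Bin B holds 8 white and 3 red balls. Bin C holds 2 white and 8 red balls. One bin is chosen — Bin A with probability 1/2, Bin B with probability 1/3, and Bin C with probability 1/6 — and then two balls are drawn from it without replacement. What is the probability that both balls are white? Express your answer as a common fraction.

6175/20196

From Bin A: P(both white) = (9/17)(8/16) = 9/34.
From Bin B: P(both white) = (8/11)(7/10) = 28/55.
From Bin C: P(both white) = (2/10)(1/9) = 1/45.
Total probability = (1/2)(9/34) + (1/3)(28/55) + (1/6)(1/45) = 6175/20196.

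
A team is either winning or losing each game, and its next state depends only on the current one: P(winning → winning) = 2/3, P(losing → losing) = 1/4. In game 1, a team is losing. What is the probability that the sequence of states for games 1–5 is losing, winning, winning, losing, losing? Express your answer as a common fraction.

Game 1 is given. For each transition, use the conditional probability from the current state:
P(winning | losing) = 3/4; P(winning | winning) = 2/3; P(losing | winning) = 1/3; P(losing | losing) = 1/4.
P = 3/4 × 2/3 × 1/3 × 1/4 = 6/144 = 1/24.

1/24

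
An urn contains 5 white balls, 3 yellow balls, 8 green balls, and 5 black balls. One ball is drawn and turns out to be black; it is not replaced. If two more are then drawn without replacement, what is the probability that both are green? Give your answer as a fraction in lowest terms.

14/95

With the first ball removed, 8 green remain out of 20.
P = 8/20 × 7/19 = 56/380 = 14/95.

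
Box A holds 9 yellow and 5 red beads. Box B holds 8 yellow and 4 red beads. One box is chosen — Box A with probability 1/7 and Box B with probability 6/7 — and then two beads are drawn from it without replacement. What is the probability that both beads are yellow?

From Box A: P(both yellow) = (9/14)(8/13) = 36/91.
From Box B: P(both yellow) = (8/12)(7/11) = 14/33.
Total probability = (1/7)(36/91) + (6/7)(14/33) = 2944/7007.

2944/7007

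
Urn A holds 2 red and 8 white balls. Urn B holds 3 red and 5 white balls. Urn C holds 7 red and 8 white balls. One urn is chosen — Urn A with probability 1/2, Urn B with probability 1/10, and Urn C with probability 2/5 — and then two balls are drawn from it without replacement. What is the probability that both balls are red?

From Urn A: P(both red) = (2/10)(1/9) = 1/45.
From Urn B: P(both red) = (3/8)(2/7) = 3/28.
From Urn C: P(both red) = (7/15)(6/14) = 1/5.
Total probability = (1/2)(1/45) + (1/10)(3/28) + (2/5)(1/5) = 1283/12600.

1283/12600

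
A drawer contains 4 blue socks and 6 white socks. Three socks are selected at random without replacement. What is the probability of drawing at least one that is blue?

P(no blue) = 6/10 × 5/9 × 4/8 = 120/720 = 1/6.
P(at least one) = 1 − 1/6 = 5/6.

5/6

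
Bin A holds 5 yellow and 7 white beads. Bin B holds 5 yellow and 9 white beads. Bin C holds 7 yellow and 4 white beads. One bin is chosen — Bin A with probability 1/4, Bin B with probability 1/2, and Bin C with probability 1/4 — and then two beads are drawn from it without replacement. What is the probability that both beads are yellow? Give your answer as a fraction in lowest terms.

From Bin A: P(both yellow) = (5/12)(4/11) = 5/33.
From Bin B: P(both yellow) = (5/14)(4/13) = 10/91.
From Bin C: P(both yellow) = (7/11)(6/10) = 21/55.
Total probability = (1/4)(5/33) + (1/2)(10/91) + (1/4)(21/55) = 257/1365.

257/1365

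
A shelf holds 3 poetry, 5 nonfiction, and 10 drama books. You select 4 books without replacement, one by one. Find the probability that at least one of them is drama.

299/306

P(no drama) = 8/18 × 7/17 × 6/16 × 5/15 = 1680/73440 = 7/306.
P(at least one) = 1 − 7/306 = 299/306.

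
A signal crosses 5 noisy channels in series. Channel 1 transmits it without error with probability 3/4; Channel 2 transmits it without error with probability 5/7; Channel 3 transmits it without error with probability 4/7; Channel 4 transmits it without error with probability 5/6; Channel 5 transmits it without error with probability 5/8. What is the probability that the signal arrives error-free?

125/784

Multiplying along the chain,
P = 3/4 × 5/7 × 4/7 × 5/6 × 5/8 = 1500/9408 = 125/784.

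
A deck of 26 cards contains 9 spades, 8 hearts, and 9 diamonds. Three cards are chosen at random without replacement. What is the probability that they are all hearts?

P(every draw is a heart) = 8/26 × 7/25 × 6/24 = 336/15600 = 7/325.

7/325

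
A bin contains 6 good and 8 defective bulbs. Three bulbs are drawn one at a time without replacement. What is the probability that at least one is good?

11/13

P(no good) = 8/14 × 7/13 × 6/12 = 336/2184 = 2/13.
P(at least one) = 1 − 2/13 = 11/13.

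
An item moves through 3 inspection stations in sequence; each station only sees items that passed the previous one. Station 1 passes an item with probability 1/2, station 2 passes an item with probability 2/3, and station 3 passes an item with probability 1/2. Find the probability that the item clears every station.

Each stage is reached only if all earlier stages succeed, so
P = 1/2 × 2/3 × 1/2 = 2/12 = 1/6.

1/6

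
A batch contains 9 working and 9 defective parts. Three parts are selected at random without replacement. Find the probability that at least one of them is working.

P(no working) = 9/18 × 8/17 × 7/16 = 504/4896 = 7/68.
P(at least one) = 1 − 7/68 = 61/68.

61/68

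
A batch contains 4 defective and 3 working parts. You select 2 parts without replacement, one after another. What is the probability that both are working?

1/7

P(every draw is working) = 3/7 × 2/6 = 6/42 = 1/7.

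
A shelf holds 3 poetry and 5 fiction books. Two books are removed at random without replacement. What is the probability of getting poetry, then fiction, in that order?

Each draw changes the counts, so multiply the conditional probabilities along the sequence:
P = 3/8 × 5/7 = 15/56.

15/56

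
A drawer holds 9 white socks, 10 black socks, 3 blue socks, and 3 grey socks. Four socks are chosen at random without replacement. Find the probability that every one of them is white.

P(every draw is white) = 9/25 × 8/24 × 7/23 × 6/22 = 3024/303600 = 63/6325.

63/6325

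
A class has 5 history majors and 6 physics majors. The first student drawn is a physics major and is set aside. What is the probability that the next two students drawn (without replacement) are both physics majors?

2/9

With the first student removed, 5 physics majors remain out of 10.
P = 5/10 × 4/9 = 20/90 = 2/9.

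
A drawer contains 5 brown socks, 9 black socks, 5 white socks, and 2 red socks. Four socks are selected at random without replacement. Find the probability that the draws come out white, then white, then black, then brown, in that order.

Chain rule:
P = 5/21 × 4/20 × 9/19 × 5/18 = 900/143640 = 5/798.

5/798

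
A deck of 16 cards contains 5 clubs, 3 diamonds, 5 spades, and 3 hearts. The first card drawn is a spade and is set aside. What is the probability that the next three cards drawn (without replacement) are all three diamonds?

1/455

With the first card removed, 3 diamonds remain out of 15.
P = 3/15 × 2/14 × 1/13 = 6/2730 = 1/455.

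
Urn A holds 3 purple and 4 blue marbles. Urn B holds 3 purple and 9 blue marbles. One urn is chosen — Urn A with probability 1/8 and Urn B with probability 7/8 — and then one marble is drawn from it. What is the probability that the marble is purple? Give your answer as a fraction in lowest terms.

From Urn A: P(purple) = 3/7.
From Urn B: P(purple) = 3/12.
Total probability = (1/8)(3/7) + (7/8)(3/12) = 61/224.

61/224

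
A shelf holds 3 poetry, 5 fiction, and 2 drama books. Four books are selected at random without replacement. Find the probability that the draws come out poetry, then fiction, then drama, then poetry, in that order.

1/84

Each draw changes the counts, so multiply the conditional probabilities along the sequence:
P = 3/10 × 5/9 × 2/8 × 2/7 = 60/5040 = 1/84.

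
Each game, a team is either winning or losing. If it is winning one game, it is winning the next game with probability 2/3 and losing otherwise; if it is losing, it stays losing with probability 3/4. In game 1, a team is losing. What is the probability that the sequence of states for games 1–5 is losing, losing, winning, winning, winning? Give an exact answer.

1/12

Game 1 is given. For each transition, use the conditional probability from the current state:
P(losing | losing) = 3/4; P(winning | losing) = 1/4; P(winning | winning) = 2/3; P(winning | winning) = 2/3.
P = 3/4 × 1/4 × 2/3 × 2/3 = 12/144 = 1/12.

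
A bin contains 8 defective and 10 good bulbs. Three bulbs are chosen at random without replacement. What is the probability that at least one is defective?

P(no defective) = 10/18 × 9/17 × 8/16 = 720/4896 = 5/34.
P(at least one) = 1 − 5/34 = 29/34.

29/34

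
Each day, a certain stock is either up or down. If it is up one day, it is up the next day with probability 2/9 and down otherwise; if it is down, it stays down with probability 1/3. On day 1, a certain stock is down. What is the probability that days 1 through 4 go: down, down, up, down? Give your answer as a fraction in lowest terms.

14/81

Day 1 is given. For each transition, use the conditional probability from the current state:
P(down | down) = 1/3; P(up | down) = 2/3; P(down | up) = 7/9.
P = 1/3 × 2/3 × 7/9 = 14/81.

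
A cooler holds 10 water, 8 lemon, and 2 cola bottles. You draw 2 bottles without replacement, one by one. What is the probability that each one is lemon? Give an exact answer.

P = 8/20 × 7/19 = 56/380 = 14/95.

14/95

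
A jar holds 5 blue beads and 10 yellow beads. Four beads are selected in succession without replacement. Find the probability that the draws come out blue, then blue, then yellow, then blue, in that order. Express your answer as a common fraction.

Multiply the probability of each draw given the previous ones:
P = 5/15 × 4/14 × 10/13 × 3/12 = 600/32760 = 5/273.

5/273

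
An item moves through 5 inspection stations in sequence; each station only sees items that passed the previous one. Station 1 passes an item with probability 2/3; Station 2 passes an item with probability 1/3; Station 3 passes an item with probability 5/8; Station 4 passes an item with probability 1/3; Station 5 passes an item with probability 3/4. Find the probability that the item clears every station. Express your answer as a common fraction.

5/144

Multiplying along the chain,
P = 2/3 × 1/3 × 5/8 × 1/3 × 3/4 = 30/864 = 5/144.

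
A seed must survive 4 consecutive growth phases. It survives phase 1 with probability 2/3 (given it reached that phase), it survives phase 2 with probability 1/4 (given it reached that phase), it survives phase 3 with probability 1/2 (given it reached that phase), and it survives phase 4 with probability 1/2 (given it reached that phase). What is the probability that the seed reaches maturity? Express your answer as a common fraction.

Each stage is reached only if all earlier stages succeed, so
P = 2/3 × 1/4 × 1/2 × 1/2 = 2/48 = 1/24.

1/24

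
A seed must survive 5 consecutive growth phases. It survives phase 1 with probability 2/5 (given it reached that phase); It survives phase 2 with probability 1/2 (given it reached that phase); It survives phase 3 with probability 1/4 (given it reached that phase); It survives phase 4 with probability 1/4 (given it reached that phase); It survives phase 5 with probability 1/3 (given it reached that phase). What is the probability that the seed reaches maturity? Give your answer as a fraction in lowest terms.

1/240

The events are sequential, so multiply the conditional probabilities:
P = 2/5 × 1/2 × 1/4 × 1/4 × 1/3 = 2/480 = 1/240.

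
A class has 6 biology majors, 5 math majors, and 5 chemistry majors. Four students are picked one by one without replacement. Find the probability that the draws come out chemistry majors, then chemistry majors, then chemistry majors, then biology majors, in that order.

Chain rule:
P = 5/16 × 4/15 × 3/14 × 6/13 = 360/43680 = 3/364.

3/364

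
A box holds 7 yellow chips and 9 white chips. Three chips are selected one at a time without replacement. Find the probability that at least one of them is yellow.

17/20

P(no yellow) = 9/16 × 8/15 × 7/14 = 504/3360 = 3/20.
P(at least one) = 1 − 3/20 = 17/20.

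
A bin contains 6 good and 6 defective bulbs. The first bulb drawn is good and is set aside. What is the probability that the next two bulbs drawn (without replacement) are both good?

After the first draw, 5 of the remaining 11 bulbs are good.
P = 5/11 × 4/10 = 20/110 = 2/11.

2/11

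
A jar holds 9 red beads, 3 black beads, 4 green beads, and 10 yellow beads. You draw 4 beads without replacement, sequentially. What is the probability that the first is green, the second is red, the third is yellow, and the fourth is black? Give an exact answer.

Each draw changes the counts, so multiply the conditional probabilities along the sequence:
P = 4/26 × 9/25 × 10/24 × 3/23 = 1080/358800 = 9/2990.

9/2990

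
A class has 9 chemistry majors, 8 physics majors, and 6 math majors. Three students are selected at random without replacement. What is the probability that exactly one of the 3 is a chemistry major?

One ordering (a chemistry major drawn first) has probability 9/23 × 14/22 × 13/21 = 1638/10626 = 39/253.
There are C(3,1) = 3 such orderings, each equally likely, so P = 3 × 39/253 = 117/253.

117/253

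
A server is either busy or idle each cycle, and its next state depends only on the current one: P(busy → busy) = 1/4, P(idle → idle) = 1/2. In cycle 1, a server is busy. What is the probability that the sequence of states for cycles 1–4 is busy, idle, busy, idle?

9/32

Cycle 1 is given. For each transition, use the conditional probability from the current state:
P(idle | busy) = 3/4; P(busy | idle) = 1/2; P(idle | busy) = 3/4.
P = 3/4 × 1/2 × 3/4 = 9/32.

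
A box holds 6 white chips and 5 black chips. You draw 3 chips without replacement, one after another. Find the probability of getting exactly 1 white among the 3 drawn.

One ordering (white drawn first) has probability 6/11 × 5/10 × 4/9 = 120/990 = 4/33.
There are C(3,1) = 3 such orderings, each equally likely, so P = 3 × 4/33 = 4/11.

4/11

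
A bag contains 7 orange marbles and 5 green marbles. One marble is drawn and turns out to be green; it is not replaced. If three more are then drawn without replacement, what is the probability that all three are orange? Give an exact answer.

7/33

After the first draw, 7 of the remaining 11 marbles are orange.
P = 7/11 × 6/10 × 5/9 = 210/990 = 7/33.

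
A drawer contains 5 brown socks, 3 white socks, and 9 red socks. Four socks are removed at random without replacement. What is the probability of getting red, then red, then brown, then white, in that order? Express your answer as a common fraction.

Multiply the probability of each draw given the previous ones:
P = 9/17 × 8/16 × 5/15 × 3/14 = 1080/57120 = 9/476.

9/476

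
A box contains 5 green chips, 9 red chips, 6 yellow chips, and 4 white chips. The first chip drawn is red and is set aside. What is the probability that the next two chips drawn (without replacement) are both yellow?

With the first chip removed, 6 yellow remain out of 23.
P = 6/23 × 5/22 = 30/506 = 15/253.

15/253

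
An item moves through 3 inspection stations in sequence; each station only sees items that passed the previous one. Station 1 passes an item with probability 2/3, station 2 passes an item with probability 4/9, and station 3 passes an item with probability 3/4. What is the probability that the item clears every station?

Multiplying along the chain,
P = 2/3 × 4/9 × 3/4 = 24/108 = 2/9.

2/9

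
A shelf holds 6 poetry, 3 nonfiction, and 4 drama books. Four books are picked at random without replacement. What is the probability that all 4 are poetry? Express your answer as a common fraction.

3/143

P(every draw is poetry) = 6/13 × 5/12 × 4/11 × 3/10 = 360/17160 = 3/143.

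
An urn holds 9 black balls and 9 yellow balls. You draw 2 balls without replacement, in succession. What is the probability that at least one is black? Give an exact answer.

13/17

P(no black) = 9/18 × 8/17 = 72/306 = 4/17.
P(at least one) = 1 − 4/17 = 13/17.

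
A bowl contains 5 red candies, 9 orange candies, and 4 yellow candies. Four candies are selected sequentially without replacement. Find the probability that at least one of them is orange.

163/170

P(no orange) = 9/18 × 8/17 × 7/16 × 6/15 = 3024/73440 = 7/170.
P(at least one) = 1 − 7/170 = 163/170.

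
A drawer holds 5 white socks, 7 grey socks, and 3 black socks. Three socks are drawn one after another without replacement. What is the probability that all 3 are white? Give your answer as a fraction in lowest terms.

2/91

P(every draw is white) = 5/15 × 4/14 × 3/13 = 60/2730 = 2/91.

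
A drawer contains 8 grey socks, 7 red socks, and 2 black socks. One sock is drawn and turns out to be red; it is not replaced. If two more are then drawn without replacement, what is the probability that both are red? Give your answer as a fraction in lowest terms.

With the first sock removed, 6 red remain out of 16.
P = 6/16 × 5/15 = 30/240 = 1/8.

1/8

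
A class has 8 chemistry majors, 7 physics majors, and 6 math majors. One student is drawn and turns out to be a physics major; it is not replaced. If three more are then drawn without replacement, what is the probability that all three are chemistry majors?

With the first student removed, 8 chemistry majors remain out of 20.
P = 8/20 × 7/19 × 6/18 = 336/6840 = 14/285.

14/285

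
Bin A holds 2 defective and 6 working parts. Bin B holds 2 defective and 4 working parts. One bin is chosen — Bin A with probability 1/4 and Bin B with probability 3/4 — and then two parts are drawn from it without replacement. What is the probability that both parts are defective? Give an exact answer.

33/560

From Bin A: P(both defective) = (2/8)(1/7) = 1/28.
From Bin B: P(both defective) = (2/6)(1/5) = 1/15.
Total probability = (1/4)(1/28) + (3/4)(1/15) = 33/560.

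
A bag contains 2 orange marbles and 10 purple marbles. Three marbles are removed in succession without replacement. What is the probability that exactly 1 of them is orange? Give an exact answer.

9/22

One ordering (orange drawn first) has probability 2/12 × 10/11 × 9/10 = 180/1320 = 3/22.
There are C(3,1) = 3 such orderings, each equally likely, so P = 3 × 3/22 = 9/22.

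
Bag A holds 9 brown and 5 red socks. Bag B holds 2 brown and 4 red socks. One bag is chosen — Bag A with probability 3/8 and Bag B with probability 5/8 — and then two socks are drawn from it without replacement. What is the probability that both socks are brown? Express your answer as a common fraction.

415/2184

From Bag A: P(both brown) = (9/14)(8/13) = 36/91.
From Bag B: P(both brown) = (2/6)(1/5) = 1/15.
Total probability = (3/8)(36/91) + (5/8)(1/15) = 415/2184.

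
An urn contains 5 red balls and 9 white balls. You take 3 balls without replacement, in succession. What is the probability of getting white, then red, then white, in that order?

15/91

Chain rule:
P = 9/14 × 5/13 × 8/12 = 360/2184 = 15/91.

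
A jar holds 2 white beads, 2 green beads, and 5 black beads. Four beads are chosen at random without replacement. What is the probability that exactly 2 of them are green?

1/6

One ordering (green drawn first) has probability 2/9 × 1/8 × 7/7 × 6/6 = 84/3024 = 1/36.
There are C(4,2) = 6 such orderings, each equally likely, so P = 6 × 1/36 = 1/6.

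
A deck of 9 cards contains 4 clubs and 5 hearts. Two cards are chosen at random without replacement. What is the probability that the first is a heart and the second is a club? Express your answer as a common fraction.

5/18

Chain rule:
P = 5/9 × 4/8 = 20/72 = 5/18.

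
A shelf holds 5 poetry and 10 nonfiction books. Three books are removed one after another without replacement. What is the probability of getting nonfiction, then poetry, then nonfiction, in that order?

15/91

Multiply the probability of each draw given the previous ones:
P = 10/15 × 5/14 × 9/13 = 450/2730 = 15/91.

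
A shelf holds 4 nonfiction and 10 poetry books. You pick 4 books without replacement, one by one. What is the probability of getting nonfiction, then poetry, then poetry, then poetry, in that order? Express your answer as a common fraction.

120/1001

Multiply the probability of each draw given the previous ones:
P = 4/14 × 10/13 × 9/12 × 8/11 = 2880/24024 = 120/1001.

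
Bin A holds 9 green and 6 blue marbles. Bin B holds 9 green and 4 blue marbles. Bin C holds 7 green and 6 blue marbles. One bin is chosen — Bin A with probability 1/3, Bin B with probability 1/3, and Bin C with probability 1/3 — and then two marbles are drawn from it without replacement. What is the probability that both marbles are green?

977/2730

From Bin A: P(both green) = (9/15)(8/14) = 12/35.
From Bin B: P(both green) = (9/13)(8/12) = 6/13.
From Bin C: P(both green) = (7/13)(6/12) = 7/26.
Total probability = (1/3)(12/35) + (1/3)(6/13) + (1/3)(7/26) = 977/2730.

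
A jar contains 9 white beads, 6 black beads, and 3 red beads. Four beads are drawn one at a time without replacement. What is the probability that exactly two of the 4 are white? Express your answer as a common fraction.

36/85

One ordering (white drawn first) has probability 9/18 × 8/17 × 9/16 × 8/15 = 5184/73440 = 6/85.
There are C(4,2) = 6 such orderings, each equally likely, so P = 6 × 6/85 = 36/85.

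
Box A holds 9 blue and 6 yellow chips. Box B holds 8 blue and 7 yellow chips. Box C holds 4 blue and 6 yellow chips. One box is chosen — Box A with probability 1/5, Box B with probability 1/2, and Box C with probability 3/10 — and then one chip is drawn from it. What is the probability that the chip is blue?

38/75

From Box A: P(blue) = 9/15.
From Box B: P(blue) = 8/15.
From Box C: P(blue) = 4/10.
Total probability = (1/5)(9/15) + (1/2)(8/15) + (3/10)(4/10) = 38/75.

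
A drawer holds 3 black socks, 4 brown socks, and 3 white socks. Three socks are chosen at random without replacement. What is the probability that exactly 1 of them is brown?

One ordering (brown drawn first) has probability 4/10 × 6/9 × 5/8 = 120/720 = 1/6.
There are C(3,1) = 3 such orderings, each equally likely, so P = 3 × 1/6 = 1/2.

1/2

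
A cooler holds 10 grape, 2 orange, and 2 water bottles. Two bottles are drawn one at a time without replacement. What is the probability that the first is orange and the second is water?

Chain rule:
P = 2/14 × 2/13 = 4/182 = 2/91.

2/91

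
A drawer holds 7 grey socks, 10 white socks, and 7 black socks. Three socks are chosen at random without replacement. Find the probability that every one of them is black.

P(all black) = 7/24 × 6/23 × 5/22 = 210/12144 = 35/2024.

35/2024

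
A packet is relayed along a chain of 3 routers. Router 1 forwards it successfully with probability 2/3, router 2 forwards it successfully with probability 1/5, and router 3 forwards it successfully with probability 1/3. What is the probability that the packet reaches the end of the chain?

Multiplying along the chain,
P = 2/3 × 1/5 × 1/3 = 2/45.

2/45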